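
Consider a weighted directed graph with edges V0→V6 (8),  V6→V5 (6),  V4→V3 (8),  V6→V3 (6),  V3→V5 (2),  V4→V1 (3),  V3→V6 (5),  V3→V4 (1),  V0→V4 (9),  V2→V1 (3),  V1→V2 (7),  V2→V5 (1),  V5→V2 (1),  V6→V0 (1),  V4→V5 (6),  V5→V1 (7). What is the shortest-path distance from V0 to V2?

Checking several routes:
V0→V4→V5→V2: 9 + 6 + 1 = 16
V0→V4→V1→V2: 9 + 3 + 7 = 19
V0→V6→V3→V5→V2: 8 + 6 + 2 + 1 = 17
V0→V6→V5→V2: 8 + 6 + 1 = 15
Best route has total 15.

15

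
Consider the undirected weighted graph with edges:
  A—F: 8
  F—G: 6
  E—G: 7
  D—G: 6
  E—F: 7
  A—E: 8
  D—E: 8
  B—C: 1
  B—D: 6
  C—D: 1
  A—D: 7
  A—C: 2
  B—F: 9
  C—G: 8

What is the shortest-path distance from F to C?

A few of the F→C routes:
F→G→D→C: 6 + 6 + 1 = 13
F→B→C: 9 + 1 = 10
F→A→C: 8 + 2 = 10
Shortest: 10.

10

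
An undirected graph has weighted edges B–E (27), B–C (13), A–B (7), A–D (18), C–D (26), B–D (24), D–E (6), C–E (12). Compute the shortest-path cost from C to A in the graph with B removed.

36

Routes from C to A avoiding B:
C → E → D → A: 12 + 6 + 18 = 36
C → D → A: 26 + 18 = 44
Best route has total 36.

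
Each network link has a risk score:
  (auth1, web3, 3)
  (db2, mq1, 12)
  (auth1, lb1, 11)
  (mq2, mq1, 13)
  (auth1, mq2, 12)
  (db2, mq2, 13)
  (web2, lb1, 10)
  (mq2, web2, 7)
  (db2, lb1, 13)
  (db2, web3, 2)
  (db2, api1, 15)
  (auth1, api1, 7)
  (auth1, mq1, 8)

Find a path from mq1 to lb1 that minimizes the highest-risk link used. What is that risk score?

11

Checking several routes:
mq1 -> auth1 -> lb1: max(8, 11) = 11
mq1 -> auth1 -> mq2 -> web2 -> lb1: max(8, 12, 7, 10) = 12
mq1 -> db2 -> web3 -> auth1 -> lb1: max(12, 2, 3, 11) = 12
Smallest bottleneck: 11.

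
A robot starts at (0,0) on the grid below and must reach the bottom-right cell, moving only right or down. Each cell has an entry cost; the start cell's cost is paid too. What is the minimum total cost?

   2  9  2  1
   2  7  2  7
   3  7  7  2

22

Best path: (0,0) -> (1,0) -> (1,1) -> (1,2) -> (1,3) -> (2,3)
Cost: 2 + 2 + 7 + 2 + 7 + 2 = 22
(Top row then right column would cost 23.)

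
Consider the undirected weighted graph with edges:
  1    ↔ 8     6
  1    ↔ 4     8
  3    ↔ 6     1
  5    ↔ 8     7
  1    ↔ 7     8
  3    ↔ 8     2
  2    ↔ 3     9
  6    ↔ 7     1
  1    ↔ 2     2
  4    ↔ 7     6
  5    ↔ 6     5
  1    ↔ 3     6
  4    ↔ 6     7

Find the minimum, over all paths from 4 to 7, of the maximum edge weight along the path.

6

Checking several routes:
4 - 1 - 7: max(8, 8) = 8
4 - 6 - 7: max(7, 1) = 7
4 - 7: max(6) = 6
Smallest bottleneck: 6.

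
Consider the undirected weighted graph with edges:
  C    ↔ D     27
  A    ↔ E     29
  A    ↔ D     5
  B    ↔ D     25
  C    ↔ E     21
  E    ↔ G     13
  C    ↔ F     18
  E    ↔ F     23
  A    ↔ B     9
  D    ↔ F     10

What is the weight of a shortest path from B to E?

38

Some routes from B to E:
B→A→D→F→E: 9 + 5 + 10 + 23 = 47
B→D→F→E: 25 + 10 + 23 = 58
B→A→E: 9 + 29 = 38
Best route has total 38.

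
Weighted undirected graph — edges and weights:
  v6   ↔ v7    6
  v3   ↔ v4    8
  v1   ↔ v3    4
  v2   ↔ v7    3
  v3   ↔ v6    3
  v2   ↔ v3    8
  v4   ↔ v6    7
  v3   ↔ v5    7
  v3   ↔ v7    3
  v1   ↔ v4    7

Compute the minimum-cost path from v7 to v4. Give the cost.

Checking several routes:
v7 - v6 - v3 - v4: 6 + 3 + 8 = 17
v7 - v3 - v6 - v4: 3 + 3 + 7 = 13
v7 - v3 - v4: 3 + 8 = 11
v7 - v3 - v1 - v4: 3 + 4 + 7 = 14
v7 - v2 - v3 - v4: 3 + 8 + 8 = 19
v7 - v6 - v4: 6 + 7 = 13
Shortest: 11.

11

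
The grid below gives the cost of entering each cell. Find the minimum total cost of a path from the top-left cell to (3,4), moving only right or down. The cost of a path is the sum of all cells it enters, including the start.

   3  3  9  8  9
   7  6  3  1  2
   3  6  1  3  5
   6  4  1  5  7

One optimal route is r0c0 r0c1 r1c1 r1c2 r2c2 r3c2 r3c3 r3c4.
Its cost is 3 + 3 + 6 + 3 + 1 + 1 + 5 + 7 = 29.
(Top row then right column would cost 46.)

29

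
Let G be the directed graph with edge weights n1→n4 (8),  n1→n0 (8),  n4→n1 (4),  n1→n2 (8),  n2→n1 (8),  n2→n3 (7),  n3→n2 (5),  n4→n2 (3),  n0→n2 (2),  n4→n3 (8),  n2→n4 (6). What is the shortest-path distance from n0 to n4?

8

Routes from n0 to n4:
n0 → n2 → n1 → n4: 2 + 8 + 8 = 18
n0 → n2 → n4: 2 + 6 = 8
The minimum is 8.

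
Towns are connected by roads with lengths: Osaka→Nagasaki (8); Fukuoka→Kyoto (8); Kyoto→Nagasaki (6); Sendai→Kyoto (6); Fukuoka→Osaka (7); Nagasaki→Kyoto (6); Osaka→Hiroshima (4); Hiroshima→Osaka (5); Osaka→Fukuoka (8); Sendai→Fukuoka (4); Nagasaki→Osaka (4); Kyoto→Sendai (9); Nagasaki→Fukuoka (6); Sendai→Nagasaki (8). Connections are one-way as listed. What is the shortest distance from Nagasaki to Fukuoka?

Routes from Nagasaki to Fukuoka:
Nagasaki→Kyoto→Sendai→Fukuoka: 6 + 9 + 4 = 19
Nagasaki→Osaka→Fukuoka: 4 + 8 = 12
Nagasaki→Fukuoka: 6
The minimum is 6.

6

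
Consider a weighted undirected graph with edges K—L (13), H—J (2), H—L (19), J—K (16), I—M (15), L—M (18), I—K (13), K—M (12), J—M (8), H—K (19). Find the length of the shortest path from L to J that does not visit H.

26

Some routes from L to J avoiding H:
L -> K -> J: 13 + 16 = 29
L -> M -> K -> J: 18 + 12 + 16 = 46
L -> M -> J: 18 + 8 = 26
L -> K -> M -> J: 13 + 12 + 8 = 33
Shortest: 26.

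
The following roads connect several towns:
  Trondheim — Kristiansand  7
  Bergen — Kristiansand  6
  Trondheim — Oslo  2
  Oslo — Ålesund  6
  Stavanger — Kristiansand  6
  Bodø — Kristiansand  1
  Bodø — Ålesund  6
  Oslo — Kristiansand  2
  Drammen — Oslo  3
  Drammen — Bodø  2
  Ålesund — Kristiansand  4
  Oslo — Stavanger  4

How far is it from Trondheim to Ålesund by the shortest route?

8

Comparing a few candidate routes:
Trondheim - Oslo - Ålesund: 2 + 6 = 8
Trondheim - Oslo - Kristiansand - Bodø - Ålesund: 2 + 2 + 1 + 6 = 11
Trondheim - Oslo - Kristiansand - Ålesund: 2 + 2 + 4 = 8
Trondheim - Kristiansand - Ålesund: 7 + 4 = 11
The minimum is 8.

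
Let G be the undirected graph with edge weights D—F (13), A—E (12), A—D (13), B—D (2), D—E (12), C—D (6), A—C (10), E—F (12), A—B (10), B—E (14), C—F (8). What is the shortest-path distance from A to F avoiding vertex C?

Comparing a few candidate routes:
A - B - D - E - F: 10 + 2 + 12 + 12 = 36
A - E - F: 12 + 12 = 24
A - E - D - F: 12 + 12 + 13 = 37
A - D - F: 13 + 13 = 26
A - B - D - F: 10 + 2 + 13 = 25
A - B - E - F: 10 + 14 + 12 = 36
Shortest: 24.

24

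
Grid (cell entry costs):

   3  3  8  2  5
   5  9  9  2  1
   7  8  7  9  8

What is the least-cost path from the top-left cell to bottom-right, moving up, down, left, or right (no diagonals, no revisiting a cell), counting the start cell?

Best path: (0,0)→(0,1)→(0,2)→(0,3)→(1,3)→(1,4)→(2,4)
Cost: 3 + 3 + 8 + 2 + 2 + 1 + 8 = 27

27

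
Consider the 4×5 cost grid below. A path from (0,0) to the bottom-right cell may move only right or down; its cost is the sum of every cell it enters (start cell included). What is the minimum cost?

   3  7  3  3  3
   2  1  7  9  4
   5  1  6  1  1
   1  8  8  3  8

Best path: (0,0) -> (1,0) -> (1,1) -> (2,1) -> (2,2) -> (2,3) -> (2,4) -> (3,4)
Cost: 3 + 2 + 1 + 1 + 6 + 1 + 1 + 8 = 23

23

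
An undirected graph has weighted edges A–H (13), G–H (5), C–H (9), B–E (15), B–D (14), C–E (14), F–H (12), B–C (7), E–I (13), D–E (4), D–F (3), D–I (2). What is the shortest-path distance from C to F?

Comparing a few candidate routes:
C - B - D - F: 7 + 14 + 3 = 24
C - E - I - D - F: 14 + 13 + 2 + 3 = 32
C - H - F: 9 + 12 = 21
C - E - D - F: 14 + 4 + 3 = 21
C - B - E - D - F: 7 + 15 + 4 + 3 = 29
Best route has total 21.

21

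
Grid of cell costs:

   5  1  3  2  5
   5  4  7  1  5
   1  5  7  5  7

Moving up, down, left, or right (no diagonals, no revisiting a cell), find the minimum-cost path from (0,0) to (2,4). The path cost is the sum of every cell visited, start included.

24

Take [0,0] -> [0,1] -> [0,2] -> [0,3] -> [1,3] -> [1,4] -> [2,4] for a total of 5 + 1 + 3 + 2 + 1 + 5 + 7 = 24.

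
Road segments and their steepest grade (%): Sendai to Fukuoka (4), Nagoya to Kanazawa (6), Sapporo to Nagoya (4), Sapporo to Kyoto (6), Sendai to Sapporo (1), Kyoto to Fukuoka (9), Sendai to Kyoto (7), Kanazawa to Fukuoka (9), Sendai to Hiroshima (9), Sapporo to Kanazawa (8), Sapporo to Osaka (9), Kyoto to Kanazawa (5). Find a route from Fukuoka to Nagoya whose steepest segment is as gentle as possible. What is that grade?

4

A few of the Fukuoka→Nagoya routes:
Fukuoka - Sendai - Sapporo - Kanazawa - Nagoya: max(4, 1, 8, 6) = 8
Fukuoka - Sendai - Kyoto - Kanazawa - Nagoya: max(4, 7, 5, 6) = 7
Fukuoka - Sendai - Kyoto - Sapporo - Nagoya: max(4, 7, 6, 4) = 7
Fukuoka - Sendai - Sapporo - Nagoya: max(4, 1, 4) = 4
Fukuoka - Sendai - Sapporo - Kyoto - Kanazawa - Nagoya: max(4, 1, 6, 5, 6) = 6
The minimum achievable maximum is 4%.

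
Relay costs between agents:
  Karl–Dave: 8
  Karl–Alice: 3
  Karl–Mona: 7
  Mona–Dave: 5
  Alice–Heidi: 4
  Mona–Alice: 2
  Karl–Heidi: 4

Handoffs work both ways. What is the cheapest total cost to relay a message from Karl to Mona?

Candidate routes:
Karl -> Heidi -> Alice -> Mona: 4 + 4 + 2 = 10
Karl -> Mona: 7
Karl -> Alice -> Mona: 3 + 2 = 5
Karl -> Dave -> Mona: 8 + 5 = 13
Shortest: 5.

5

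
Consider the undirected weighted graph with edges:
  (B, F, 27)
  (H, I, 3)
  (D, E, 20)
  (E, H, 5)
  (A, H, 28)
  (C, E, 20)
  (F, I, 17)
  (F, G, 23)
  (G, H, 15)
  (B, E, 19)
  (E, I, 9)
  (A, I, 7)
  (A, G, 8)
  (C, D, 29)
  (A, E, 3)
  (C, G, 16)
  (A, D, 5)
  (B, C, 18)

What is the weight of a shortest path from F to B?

27

A few of the F→B routes:
F - I - H - E - B: 17 + 3 + 5 + 19 = 44
F - I - E - B: 17 + 9 + 19 = 45
F - B: 27
Best route has total 27.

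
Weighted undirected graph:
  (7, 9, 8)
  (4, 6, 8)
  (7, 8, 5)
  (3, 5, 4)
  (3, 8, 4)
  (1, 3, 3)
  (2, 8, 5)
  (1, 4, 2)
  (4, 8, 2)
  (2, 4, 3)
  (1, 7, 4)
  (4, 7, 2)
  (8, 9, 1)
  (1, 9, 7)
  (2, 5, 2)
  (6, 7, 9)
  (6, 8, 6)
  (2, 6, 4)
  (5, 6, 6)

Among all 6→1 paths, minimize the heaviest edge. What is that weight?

Some routes from 6 to 1:
6 → 2 → 5 → 3 → 8 → 4 → 7 → 1: max(4, 2, 4, 4, 2, 2, 4) = 4
6 → 2 → 5 → 3 → 1: max(4, 2, 4, 3) = 4
6 → 2 → 5 → 3 → 8 → 4 → 1: max(4, 2, 4, 4, 2, 2) = 4
The minimum achievable maximum is 4.

4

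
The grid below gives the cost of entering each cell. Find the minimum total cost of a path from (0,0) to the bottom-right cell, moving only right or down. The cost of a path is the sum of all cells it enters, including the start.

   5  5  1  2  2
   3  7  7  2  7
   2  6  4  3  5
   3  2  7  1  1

One optimal route is [0,0] [0,1] [0,2] [0,3] [1,3] [2,3] [3,3] [3,4].
Its cost is 5 + 5 + 1 + 2 + 2 + 3 + 1 + 1 = 20.

20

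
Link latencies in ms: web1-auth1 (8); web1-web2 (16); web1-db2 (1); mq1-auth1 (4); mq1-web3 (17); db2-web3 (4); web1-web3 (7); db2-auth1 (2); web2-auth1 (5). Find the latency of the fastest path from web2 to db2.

7

Comparing a few candidate routes:
web2 - web1 - db2: 16 + 1 = 17
web2 - auth1 - web1 - db2: 5 + 8 + 1 = 14
web2 - auth1 - web1 - web3 - db2: 5 + 8 + 7 + 4 = 24
web2 - auth1 - db2: 5 + 2 = 7
The minimum is 7 ms.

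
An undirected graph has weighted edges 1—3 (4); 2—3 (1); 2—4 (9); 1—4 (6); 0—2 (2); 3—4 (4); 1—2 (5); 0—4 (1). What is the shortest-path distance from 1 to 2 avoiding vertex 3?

Paths from 1 to 2 avoiding 3:
1 - 4 - 2: 6 + 9 = 15
1 - 4 - 0 - 2: 6 + 1 + 2 = 9
1 - 2: 5
The minimum is 5.

5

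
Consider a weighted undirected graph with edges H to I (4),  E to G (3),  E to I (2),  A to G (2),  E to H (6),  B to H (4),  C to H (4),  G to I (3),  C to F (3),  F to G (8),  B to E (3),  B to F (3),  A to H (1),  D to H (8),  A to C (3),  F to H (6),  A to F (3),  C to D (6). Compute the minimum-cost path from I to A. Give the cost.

Comparing a few candidate routes:
I→H→A: 4 + 1 = 5
I→E→G→A: 2 + 3 + 2 = 7
I→G→A: 3 + 2 = 5
Shortest: 5.

5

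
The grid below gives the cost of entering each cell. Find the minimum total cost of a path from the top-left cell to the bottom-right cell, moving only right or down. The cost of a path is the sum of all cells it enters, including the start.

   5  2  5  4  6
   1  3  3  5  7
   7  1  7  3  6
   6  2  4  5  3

24

Best path: [0,0] [1,0] [1,1] [2,1] [3,1] [3,2] [3,3] [3,4]
Cost: 5 + 1 + 3 + 1 + 2 + 4 + 5 + 3 = 24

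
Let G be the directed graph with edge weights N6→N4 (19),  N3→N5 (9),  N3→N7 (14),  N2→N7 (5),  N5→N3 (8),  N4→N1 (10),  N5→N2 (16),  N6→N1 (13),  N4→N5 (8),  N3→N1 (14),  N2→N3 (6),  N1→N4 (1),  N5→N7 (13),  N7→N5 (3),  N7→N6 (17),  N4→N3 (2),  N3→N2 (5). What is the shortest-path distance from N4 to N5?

8

Candidate routes:
N4 → N3 → N5: 2 + 9 = 11
N4 → N5: 8
N4 → N3 → N7 → N5: 2 + 14 + 3 = 19
N4 → N3 → N2 → N7 → N5: 2 + 5 + 5 + 3 = 15
The minimum is 8.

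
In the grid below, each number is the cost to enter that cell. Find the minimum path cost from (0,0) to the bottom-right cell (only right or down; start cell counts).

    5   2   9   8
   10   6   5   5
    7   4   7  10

Best path: [0,0] → [0,1] → [1,1] → [1,2] → [1,3] → [2,3]
Cost: 5 + 2 + 6 + 5 + 5 + 10 = 33
(Top row then right column would cost 39.)

33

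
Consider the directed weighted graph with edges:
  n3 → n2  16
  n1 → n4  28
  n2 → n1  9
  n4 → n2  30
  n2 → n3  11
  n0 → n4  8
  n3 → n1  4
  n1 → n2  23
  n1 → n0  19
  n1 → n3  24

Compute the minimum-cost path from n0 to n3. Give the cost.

Candidate routes:
n0→n4→n2→n1→n3: 8 + 30 + 9 + 24 = 71
n0→n4→n2→n3: 8 + 30 + 11 = 49
The minimum is 49.

49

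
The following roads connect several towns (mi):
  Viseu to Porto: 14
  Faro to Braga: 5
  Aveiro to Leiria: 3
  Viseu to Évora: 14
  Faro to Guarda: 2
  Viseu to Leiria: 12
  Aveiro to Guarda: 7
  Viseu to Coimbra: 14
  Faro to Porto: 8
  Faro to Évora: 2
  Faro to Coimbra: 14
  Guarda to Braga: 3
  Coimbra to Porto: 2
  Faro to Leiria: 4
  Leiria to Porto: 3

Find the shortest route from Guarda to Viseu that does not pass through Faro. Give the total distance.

22

Candidate routes:
Guarda-Aveiro-Leiria-Porto-Coimbra-Viseu: 7 + 3 + 3 + 2 + 14 = 29
Guarda-Aveiro-Leiria-Porto-Viseu: 7 + 3 + 3 + 14 = 27
Guarda-Aveiro-Leiria-Viseu: 7 + 3 + 12 = 22
Best route has total 22 mi.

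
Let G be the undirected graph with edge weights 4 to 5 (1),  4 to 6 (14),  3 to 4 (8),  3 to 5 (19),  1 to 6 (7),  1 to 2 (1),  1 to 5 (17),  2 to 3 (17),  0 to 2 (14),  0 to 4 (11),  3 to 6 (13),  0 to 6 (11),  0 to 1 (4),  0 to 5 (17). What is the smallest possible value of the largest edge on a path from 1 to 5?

A few of the 1→5 routes:
1 - 6 - 0 - 4 - 5: max(7, 11, 11, 1) = 11
1 - 0 - 6 - 3 - 4 - 5: max(4, 11, 13, 8, 1) = 13
1 - 0 - 4 - 5: max(4, 11, 1) = 11
1 - 6 - 3 - 4 - 5: max(7, 13, 8, 1) = 13
Best route has worst link 11.

11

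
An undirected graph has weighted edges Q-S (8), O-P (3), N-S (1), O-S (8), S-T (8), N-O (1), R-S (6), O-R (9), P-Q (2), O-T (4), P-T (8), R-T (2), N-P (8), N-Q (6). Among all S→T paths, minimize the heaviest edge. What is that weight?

Checking several routes:
S - N - Q - P - O - T: max(1, 6, 2, 3, 4) = 6
S - O - T: max(8, 4) = 8
S - N - O - T: max(1, 1, 4) = 4
S - R - T: max(6, 2) = 6
Smallest bottleneck: 4.

4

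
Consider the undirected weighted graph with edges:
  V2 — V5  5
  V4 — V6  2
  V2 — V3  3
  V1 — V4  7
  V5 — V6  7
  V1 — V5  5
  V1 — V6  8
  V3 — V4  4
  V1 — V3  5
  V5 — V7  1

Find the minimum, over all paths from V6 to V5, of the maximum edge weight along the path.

5

Comparing a few candidate routes:
V6 → V4 → V3 → V2 → V5: max(2, 4, 3, 5) = 5
V6 → V4 → V1 → V3 → V2 → V5: max(2, 7, 5, 3, 5) = 7
V6 → V4 → V1 → V5: max(2, 7, 5) = 7
V6 → V4 → V3 → V1 → V5: max(2, 4, 5, 5) = 5
V6 → V1 → V5: max(8, 5) = 8
V6 → V5: max(7) = 7
Smallest bottleneck: 5.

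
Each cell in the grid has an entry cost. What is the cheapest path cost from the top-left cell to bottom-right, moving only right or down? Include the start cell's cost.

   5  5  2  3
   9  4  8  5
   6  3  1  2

Take [0,0] [0,1] [1,1] [2,1] [2,2] [2,3] for a total of 5 + 5 + 4 + 3 + 1 + 2 = 20.
(Top row then right column would cost 22.)

20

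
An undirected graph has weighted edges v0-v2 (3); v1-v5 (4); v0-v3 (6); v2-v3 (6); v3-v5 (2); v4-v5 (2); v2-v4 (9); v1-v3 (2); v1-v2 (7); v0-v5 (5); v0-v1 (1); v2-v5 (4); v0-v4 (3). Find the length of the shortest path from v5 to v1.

Checking several routes:
v5 - v0 - v1: 5 + 1 = 6
v5 - v1: 4
v5 - v4 - v0 - v1: 2 + 3 + 1 = 6
v5 - v3 - v1: 2 + 2 = 4
v5 - v2 - v0 - v1: 4 + 3 + 1 = 8
Best route has total 4.

4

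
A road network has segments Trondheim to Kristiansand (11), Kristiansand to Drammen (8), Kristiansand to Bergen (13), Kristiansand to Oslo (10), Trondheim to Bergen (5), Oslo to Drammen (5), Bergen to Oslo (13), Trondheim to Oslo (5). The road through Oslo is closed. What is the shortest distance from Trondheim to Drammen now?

Routes from Trondheim to Drammen avoiding Oslo:
Trondheim→Kristiansand→Drammen: 11 + 8 = 19
Trondheim→Bergen→Kristiansand→Drammen: 5 + 13 + 8 = 26
Best route has total 19 mi.

19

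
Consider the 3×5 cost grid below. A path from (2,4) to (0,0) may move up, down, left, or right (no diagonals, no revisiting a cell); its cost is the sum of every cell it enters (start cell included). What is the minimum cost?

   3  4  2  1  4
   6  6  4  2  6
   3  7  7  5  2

19

Path [2,4] -> [2,3] -> [1,3] -> [0,3] -> [0,2] -> [0,1] -> [0,0]: 2 + 5 + 2 + 1 + 2 + 4 + 3 = 19.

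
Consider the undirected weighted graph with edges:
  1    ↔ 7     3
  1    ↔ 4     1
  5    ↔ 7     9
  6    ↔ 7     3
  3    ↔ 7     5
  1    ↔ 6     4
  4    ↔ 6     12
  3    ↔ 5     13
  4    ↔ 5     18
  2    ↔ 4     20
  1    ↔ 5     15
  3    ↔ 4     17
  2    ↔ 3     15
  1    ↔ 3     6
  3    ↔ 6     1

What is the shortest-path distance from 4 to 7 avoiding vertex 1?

Checking several routes:
4→3→7: 17 + 5 = 22
4→6→3→7: 12 + 1 + 5 = 18
4→6→7: 12 + 3 = 15
4→3→6→7: 17 + 1 + 3 = 21
Shortest: 15.

15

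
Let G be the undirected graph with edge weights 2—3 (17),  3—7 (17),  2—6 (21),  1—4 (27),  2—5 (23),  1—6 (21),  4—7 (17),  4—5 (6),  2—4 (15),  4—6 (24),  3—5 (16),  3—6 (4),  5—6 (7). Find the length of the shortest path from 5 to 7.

Some routes from 5 to 7:
5 → 4 → 7: 6 + 17 = 23
5 → 6 → 3 → 7: 7 + 4 + 17 = 28
5 → 3 → 7: 16 + 17 = 33
5 → 6 → 4 → 7: 7 + 24 + 17 = 48
Shortest: 23.

23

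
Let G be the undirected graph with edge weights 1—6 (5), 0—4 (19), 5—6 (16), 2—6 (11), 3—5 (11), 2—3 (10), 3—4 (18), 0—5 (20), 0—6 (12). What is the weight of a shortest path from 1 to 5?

Some routes from 1 to 5:
1 -> 6 -> 0 -> 5: 5 + 12 + 20 = 37
1 -> 6 -> 5: 5 + 16 = 21
1 -> 6 -> 2 -> 3 -> 5: 5 + 11 + 10 + 11 = 37
Best route has total 21.

21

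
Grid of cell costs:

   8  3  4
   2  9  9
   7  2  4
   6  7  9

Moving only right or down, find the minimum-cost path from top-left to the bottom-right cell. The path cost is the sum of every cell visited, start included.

Cheapest: r0c0 -> r1c0 -> r2c0 -> r2c1 -> r2c2 -> r3c2
  8 + 2 + 7 + 2 + 4 + 9 = 32

32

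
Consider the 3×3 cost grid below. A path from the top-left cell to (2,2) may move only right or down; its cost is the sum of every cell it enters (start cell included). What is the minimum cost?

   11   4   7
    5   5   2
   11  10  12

Best path: [0,0]→[0,1]→[1,1]→[1,2]→[2,2]
Cost: 11 + 4 + 5 + 2 + 12 = 34
For comparison, the top-then-right route costs 36.

34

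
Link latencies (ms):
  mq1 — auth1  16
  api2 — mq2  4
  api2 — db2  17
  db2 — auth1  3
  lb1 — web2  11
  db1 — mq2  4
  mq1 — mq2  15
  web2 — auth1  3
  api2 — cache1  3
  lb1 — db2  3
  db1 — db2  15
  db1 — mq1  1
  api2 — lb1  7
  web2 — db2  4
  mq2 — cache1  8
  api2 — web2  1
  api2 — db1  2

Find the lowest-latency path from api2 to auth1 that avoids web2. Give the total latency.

13

Comparing a few candidate routes:
api2 -> db1 -> db2 -> auth1: 2 + 15 + 3 = 20
api2 -> mq2 -> db1 -> mq1 -> auth1: 4 + 4 + 1 + 16 = 25
api2 -> db1 -> mq1 -> auth1: 2 + 1 + 16 = 19
api2 -> lb1 -> db2 -> auth1: 7 + 3 + 3 = 13
api2 -> db2 -> auth1: 17 + 3 = 20
The minimum is 13 ms.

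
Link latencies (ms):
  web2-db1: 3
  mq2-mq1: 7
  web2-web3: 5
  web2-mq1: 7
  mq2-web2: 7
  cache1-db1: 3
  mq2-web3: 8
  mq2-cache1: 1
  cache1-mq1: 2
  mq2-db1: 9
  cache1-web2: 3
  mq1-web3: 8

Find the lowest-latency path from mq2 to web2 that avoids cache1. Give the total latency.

Candidate routes:
mq2 - web3 - mq1 - web2: 8 + 8 + 7 = 23
mq2 - web2: 7
mq2 - mq1 - web3 - web2: 7 + 8 + 5 = 20
mq2 - web3 - web2: 8 + 5 = 13
mq2 - mq1 - web2: 7 + 7 = 14
mq2 - db1 - web2: 9 + 3 = 12
Shortest: 7 ms.

7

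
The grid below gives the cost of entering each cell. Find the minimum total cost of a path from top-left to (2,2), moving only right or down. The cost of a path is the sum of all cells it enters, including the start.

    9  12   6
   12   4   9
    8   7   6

38

Best path: r0c0 r0c1 r1c1 r2c1 r2c2
Cost: 9 + 12 + 4 + 7 + 6 = 38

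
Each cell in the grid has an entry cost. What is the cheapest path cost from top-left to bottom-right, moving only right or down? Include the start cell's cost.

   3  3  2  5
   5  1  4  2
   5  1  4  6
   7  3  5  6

Cheapest: (0,0) -> (0,1) -> (1,1) -> (2,1) -> (3,1) -> (3,2) -> (3,3)
  3 + 3 + 1 + 1 + 3 + 5 + 6 = 22

22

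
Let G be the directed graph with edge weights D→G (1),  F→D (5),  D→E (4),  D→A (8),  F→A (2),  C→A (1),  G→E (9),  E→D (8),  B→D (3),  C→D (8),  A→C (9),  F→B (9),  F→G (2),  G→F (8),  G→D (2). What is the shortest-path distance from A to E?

Candidate routes:
A -> C -> D -> G -> E: 9 + 8 + 1 + 9 = 27
A -> C -> D -> E: 9 + 8 + 4 = 21
The minimum is 21.

21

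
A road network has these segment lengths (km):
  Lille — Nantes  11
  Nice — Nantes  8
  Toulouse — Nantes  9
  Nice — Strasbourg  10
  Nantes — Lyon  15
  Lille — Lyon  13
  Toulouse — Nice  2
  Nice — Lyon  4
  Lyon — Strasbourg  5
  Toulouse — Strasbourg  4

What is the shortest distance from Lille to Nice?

Some routes from Lille to Nice:
Lille - Lyon - Nice: 13 + 4 = 17
Lille - Nantes - Toulouse - Nice: 11 + 9 + 2 = 22
Lille - Nantes - Lyon - Nice: 11 + 15 + 4 = 30
Lille - Lyon - Strasbourg - Nice: 13 + 5 + 10 = 28
Lille - Nantes - Nice: 11 + 8 = 19
Lille - Lyon - Strasbourg - Toulouse - Nice: 13 + 5 + 4 + 2 = 24
Shortest: 17 km.

17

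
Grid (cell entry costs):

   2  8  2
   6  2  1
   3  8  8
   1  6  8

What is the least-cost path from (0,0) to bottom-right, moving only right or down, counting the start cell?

26

Cheapest: (0,0)→(1,0)→(2,0)→(3,0)→(3,1)→(3,2)
  2 + 6 + 3 + 1 + 6 + 8 = 26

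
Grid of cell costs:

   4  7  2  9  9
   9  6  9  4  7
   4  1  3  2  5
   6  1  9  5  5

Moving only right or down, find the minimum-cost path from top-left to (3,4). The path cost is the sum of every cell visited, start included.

Cheapest: (0,0) -> (0,1) -> (1,1) -> (2,1) -> (2,2) -> (2,3) -> (2,4) -> (3,4)
  4 + 7 + 6 + 1 + 3 + 2 + 5 + 5 = 33
For comparison, the top-then-right route costs 48.

33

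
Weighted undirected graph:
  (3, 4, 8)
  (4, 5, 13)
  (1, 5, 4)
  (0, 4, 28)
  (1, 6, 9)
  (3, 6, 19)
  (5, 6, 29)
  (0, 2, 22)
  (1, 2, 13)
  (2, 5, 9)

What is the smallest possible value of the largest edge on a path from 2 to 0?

22

Some routes from 2 to 0:
2 -> 0: max(22) = 22
2 -> 1 -> 5 -> 4 -> 0: max(13, 4, 13, 28) = 28
2 -> 1 -> 6 -> 3 -> 4 -> 0: max(13, 9, 19, 8, 28) = 28
The minimum achievable maximum is 22.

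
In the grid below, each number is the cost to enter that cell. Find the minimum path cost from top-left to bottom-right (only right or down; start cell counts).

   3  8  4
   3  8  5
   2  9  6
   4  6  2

20

One optimal route is [0,0] -> [1,0] -> [2,0] -> [3,0] -> [3,1] -> [3,2].
Its cost is 3 + 3 + 2 + 4 + 6 + 2 = 20.
For comparison, the top-then-right route costs 28.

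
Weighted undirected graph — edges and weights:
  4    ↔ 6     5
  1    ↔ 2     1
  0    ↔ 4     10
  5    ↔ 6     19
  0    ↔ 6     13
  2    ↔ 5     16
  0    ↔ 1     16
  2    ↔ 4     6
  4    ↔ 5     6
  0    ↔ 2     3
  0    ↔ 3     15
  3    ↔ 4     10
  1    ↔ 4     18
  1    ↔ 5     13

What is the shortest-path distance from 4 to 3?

Some routes from 4 to 3:
4-0-3: 10 + 15 = 25
4-2-0-3: 6 + 3 + 15 = 24
4-6-0-3: 5 + 13 + 15 = 33
4-5-1-2-0-3: 6 + 13 + 1 + 3 + 15 = 38
4-3: 10
4-1-2-0-3: 18 + 1 + 3 + 15 = 37
Shortest: 10.

10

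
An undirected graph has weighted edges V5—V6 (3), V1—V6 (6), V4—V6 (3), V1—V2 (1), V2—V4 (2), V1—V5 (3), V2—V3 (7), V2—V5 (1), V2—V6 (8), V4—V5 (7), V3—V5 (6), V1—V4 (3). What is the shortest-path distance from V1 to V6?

5

Comparing a few candidate routes:
V1 → V6: 6
V1 → V2 → V4 → V6: 1 + 2 + 3 = 6
V1 → V4 → V2 → V5 → V6: 3 + 2 + 1 + 3 = 9
V1 → V5 → V6: 3 + 3 = 6
V1 → V4 → V6: 3 + 3 = 6
V1 → V2 → V5 → V6: 1 + 1 + 3 = 5
Shortest: 5.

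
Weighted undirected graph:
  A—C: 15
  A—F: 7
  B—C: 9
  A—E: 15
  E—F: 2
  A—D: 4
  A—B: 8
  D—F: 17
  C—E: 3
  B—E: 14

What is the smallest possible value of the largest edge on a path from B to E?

A few of the B→E routes:
B - E: max(14) = 14
B - A - E: max(8, 15) = 15
B - A - F - E: max(8, 7, 2) = 8
B - C - E: max(9, 3) = 9
B - A - C - E: max(8, 15, 3) = 15
The minimum achievable maximum is 8.

8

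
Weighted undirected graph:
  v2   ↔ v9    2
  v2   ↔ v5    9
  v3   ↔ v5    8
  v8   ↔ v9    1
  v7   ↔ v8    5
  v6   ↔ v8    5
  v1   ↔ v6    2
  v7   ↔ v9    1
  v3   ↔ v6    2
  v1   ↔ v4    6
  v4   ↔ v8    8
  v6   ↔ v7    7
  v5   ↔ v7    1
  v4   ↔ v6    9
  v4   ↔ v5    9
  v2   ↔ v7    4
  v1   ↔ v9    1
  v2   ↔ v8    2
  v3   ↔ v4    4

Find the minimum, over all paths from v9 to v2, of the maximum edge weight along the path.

2

Checking several routes:
v9 - v7 - v8 - v2: max(1, 5, 2) = 5
v9 - v2: max(2) = 2
v9 - v8 - v2: max(1, 2) = 2
v9 - v7 - v2: max(1, 4) = 4
The minimum achievable maximum is 2.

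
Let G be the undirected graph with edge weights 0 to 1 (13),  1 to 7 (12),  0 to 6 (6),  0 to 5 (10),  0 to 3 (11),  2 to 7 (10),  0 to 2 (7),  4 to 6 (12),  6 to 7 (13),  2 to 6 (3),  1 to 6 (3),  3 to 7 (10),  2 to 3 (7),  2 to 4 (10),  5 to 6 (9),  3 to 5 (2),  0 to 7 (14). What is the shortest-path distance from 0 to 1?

Comparing a few candidate routes:
0 -> 2 -> 6 -> 1: 7 + 3 + 3 = 13
0 -> 1: 13
0 -> 6 -> 1: 6 + 3 = 9
The minimum is 9.

9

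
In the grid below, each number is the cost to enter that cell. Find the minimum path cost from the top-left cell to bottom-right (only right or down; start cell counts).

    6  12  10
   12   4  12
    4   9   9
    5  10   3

Cheapest: r0c0 r1c0 r2c0 r3c0 r3c1 r3c2
  6 + 12 + 4 + 5 + 10 + 3 = 40
For comparison, the top-then-right route costs 52.

40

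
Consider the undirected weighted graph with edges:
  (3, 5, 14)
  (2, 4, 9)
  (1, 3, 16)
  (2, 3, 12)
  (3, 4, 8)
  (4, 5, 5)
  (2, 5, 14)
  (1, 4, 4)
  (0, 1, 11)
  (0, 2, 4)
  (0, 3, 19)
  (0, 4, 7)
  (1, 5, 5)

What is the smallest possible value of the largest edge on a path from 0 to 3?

Checking several routes:
0 -> 1 -> 4 -> 2 -> 3: max(11, 4, 9, 12) = 12
0 -> 2 -> 4 -> 3: max(4, 9, 8) = 9
0 -> 1 -> 4 -> 3: max(11, 4, 8) = 11
0 -> 4 -> 3: max(7, 8) = 8
0 -> 1 -> 5 -> 4 -> 3: max(11, 5, 5, 8) = 11
Smallest bottleneck: 8.

8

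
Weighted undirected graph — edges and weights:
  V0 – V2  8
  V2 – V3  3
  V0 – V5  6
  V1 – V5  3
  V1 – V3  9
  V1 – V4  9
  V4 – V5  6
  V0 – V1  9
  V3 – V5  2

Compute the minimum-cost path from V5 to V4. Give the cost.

Routes from V5 to V4:
V5 → V1 → V4: 3 + 9 = 12
V5 → V4: 6
V5 → V0 → V2 → V3 → V1 → V4: 6 + 8 + 3 + 9 + 9 = 35
V5 → V0 → V1 → V4: 6 + 9 + 9 = 24
V5 → V3 → V1 → V4: 2 + 9 + 9 = 20
V5 → V3 → V2 → V0 → V1 → V4: 2 + 3 + 8 + 9 + 9 = 31
The minimum is 6.

6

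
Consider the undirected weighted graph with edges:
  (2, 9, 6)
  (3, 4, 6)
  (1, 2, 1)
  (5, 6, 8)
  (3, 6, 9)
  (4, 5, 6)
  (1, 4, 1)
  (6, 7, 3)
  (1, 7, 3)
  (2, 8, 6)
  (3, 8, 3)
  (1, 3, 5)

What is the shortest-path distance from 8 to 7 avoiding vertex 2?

11

A few of the 8→7 routes:
8 -> 3 -> 4 -> 1 -> 7: 3 + 6 + 1 + 3 = 13
8 -> 3 -> 6 -> 7: 3 + 9 + 3 = 15
8 -> 3 -> 1 -> 7: 3 + 5 + 3 = 11
The minimum is 11.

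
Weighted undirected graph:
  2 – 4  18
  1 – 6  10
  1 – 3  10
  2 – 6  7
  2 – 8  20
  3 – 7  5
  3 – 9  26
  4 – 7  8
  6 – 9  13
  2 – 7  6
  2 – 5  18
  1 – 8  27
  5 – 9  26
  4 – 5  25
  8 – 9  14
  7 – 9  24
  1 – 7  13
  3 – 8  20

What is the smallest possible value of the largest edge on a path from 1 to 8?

Checking several routes:
1 → 7 → 3 → 8: max(13, 5, 20) = 20
1 → 3 → 7 → 4 → 2 → 6 → 9 → 8: max(10, 5, 8, 18, 7, 13, 14) = 18
1 → 7 → 4 → 2 → 6 → 9 → 8: max(13, 8, 18, 7, 13, 14) = 18
1 → 7 → 2 → 6 → 9 → 8: max(13, 6, 7, 13, 14) = 14
1 → 3 → 7 → 2 → 6 → 9 → 8: max(10, 5, 6, 7, 13, 14) = 14
1 → 6 → 9 → 8: max(10, 13, 14) = 14
Best route has worst link 14.

14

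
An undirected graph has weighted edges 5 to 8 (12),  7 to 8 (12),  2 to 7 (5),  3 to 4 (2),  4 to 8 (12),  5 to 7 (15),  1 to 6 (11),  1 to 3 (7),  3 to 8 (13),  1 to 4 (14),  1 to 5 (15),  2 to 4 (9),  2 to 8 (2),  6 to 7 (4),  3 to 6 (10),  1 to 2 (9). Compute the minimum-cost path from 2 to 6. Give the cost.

Comparing a few candidate routes:
2 - 7 - 6: 5 + 4 = 9
2 - 4 - 3 - 6: 9 + 2 + 10 = 21
2 - 8 - 7 - 6: 2 + 12 + 4 = 18
2 - 1 - 6: 9 + 11 = 20
Best route has total 9.

9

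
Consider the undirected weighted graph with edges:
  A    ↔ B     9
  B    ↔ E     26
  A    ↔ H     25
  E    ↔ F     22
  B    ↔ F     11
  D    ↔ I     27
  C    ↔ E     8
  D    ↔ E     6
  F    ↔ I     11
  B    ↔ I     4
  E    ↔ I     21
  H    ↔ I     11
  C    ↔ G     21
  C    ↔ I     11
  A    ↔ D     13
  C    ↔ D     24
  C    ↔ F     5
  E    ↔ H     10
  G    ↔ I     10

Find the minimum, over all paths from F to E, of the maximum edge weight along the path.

8

A few of the F→E routes:
F→B→I→C→E: max(11, 4, 11, 8) = 11
F→B→I→H→E: max(11, 4, 11, 10) = 11
F→C→E: max(5, 8) = 8
Best route has worst link 8.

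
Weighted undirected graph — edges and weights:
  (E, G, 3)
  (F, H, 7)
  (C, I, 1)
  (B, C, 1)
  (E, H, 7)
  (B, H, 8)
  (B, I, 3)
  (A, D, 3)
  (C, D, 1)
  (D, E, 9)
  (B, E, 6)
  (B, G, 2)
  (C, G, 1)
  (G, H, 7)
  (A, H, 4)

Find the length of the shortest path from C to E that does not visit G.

Comparing a few candidate routes:
C - D - E: 1 + 9 = 10
C - I - B - E: 1 + 3 + 6 = 10
C - B - H - E: 1 + 8 + 7 = 16
C - B - E: 1 + 6 = 7
C - D - A - H - E: 1 + 3 + 4 + 7 = 15
The minimum is 7.

7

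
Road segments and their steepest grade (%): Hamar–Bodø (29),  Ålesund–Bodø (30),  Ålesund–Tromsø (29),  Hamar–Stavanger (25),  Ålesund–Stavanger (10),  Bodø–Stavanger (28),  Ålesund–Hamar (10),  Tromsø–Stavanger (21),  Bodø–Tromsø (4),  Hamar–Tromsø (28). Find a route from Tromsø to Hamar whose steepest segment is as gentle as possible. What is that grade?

A few of the Tromsø→Hamar routes:
Tromsø → Bodø → Stavanger → Ålesund → Hamar: max(4, 28, 10, 10) = 28
Tromsø → Bodø → Stavanger → Hamar: max(4, 28, 25) = 28
Tromsø → Stavanger → Hamar: max(21, 25) = 25
Tromsø → Hamar: max(28) = 28
Tromsø → Stavanger → Ålesund → Hamar: max(21, 10, 10) = 21
The minimum achievable maximum is 21%.

21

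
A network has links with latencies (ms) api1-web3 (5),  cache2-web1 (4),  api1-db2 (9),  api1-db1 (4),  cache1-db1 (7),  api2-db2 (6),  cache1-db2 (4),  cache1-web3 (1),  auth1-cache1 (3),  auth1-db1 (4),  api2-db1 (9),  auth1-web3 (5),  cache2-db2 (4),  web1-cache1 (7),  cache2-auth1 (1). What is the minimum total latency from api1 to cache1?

6

Comparing a few candidate routes:
api1 -> web3 -> cache1: 5 + 1 = 6
api1 -> db2 -> cache1: 9 + 4 = 13
api1 -> web3 -> auth1 -> cache1: 5 + 5 + 3 = 13
api1 -> db1 -> auth1 -> cache1: 4 + 4 + 3 = 11
api1 -> db1 -> cache1: 4 + 7 = 11
api1 -> db1 -> auth1 -> web3 -> cache1: 4 + 4 + 5 + 1 = 14
The minimum is 6 ms.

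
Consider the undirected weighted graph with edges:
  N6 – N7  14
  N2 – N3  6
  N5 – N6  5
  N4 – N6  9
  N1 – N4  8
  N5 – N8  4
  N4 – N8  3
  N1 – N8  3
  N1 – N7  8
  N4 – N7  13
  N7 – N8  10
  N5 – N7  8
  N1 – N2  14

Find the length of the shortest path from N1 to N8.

Some routes from N1 to N8:
N1-N4-N8: 8 + 3 = 11
N1-N7-N5-N8: 8 + 8 + 4 = 20
N1-N4-N6-N5-N8: 8 + 9 + 5 + 4 = 26
N1-N7-N8: 8 + 10 = 18
N1-N8: 3
N1-N7-N4-N8: 8 + 13 + 3 = 24
The minimum is 3.

3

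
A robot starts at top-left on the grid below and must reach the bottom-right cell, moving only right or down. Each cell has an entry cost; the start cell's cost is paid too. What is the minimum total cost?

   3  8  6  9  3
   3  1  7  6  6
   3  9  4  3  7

28

Take [0,0] [1,0] [1,1] [1,2] [2,2] [2,3] [2,4] for a total of 3 + 3 + 1 + 7 + 4 + 3 + 7 = 28.
(Top row then right column would cost 42.)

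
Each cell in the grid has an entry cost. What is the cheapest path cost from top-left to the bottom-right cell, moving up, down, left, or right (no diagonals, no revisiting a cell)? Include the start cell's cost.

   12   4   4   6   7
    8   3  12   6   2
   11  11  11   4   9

43

One optimal route is [0,0]→[0,1]→[0,2]→[0,3]→[1,3]→[1,4]→[2,4].
Its cost is 12 + 4 + 4 + 6 + 6 + 2 + 9 = 43.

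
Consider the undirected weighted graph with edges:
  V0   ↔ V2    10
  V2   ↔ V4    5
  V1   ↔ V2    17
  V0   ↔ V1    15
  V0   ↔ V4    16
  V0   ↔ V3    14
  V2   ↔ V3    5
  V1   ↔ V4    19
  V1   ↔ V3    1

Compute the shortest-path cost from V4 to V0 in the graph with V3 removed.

15

Comparing a few candidate routes:
V4→V2→V1→V0: 5 + 17 + 15 = 37
V4→V2→V0: 5 + 10 = 15
V4→V0: 16
V4→V1→V0: 19 + 15 = 34
Best route has total 15.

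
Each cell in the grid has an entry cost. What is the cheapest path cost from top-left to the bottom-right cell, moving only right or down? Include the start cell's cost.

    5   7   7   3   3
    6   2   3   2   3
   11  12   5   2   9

29

Path (0,0)→(1,0)→(1,1)→(1,2)→(1,3)→(2,3)→(2,4): 5 + 6 + 2 + 3 + 2 + 2 + 9 = 29.
For comparison, the top-then-right route costs 37.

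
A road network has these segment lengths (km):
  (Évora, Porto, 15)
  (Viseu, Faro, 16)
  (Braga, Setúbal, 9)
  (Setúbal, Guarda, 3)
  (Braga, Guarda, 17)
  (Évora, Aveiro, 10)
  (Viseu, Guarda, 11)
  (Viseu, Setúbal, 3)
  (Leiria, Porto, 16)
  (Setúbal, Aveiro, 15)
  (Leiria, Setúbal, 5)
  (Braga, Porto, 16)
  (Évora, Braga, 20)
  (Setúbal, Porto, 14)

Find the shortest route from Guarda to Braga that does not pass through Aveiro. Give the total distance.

Checking several routes:
Guarda -> Viseu -> Setúbal -> Braga: 11 + 3 + 9 = 23
Guarda -> Braga: 17
Guarda -> Setúbal -> Braga: 3 + 9 = 12
Guarda -> Setúbal -> Porto -> Braga: 3 + 14 + 16 = 33
Shortest: 12 km.

12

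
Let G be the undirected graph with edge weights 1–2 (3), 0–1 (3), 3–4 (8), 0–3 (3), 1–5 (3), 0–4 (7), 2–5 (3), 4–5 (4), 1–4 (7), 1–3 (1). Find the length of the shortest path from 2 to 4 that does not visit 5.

Checking several routes:
2 -> 1 -> 4: 3 + 7 = 10
2 -> 1 -> 0 -> 4: 3 + 3 + 7 = 13
2 -> 1 -> 3 -> 0 -> 4: 3 + 1 + 3 + 7 = 14
2 -> 1 -> 3 -> 4: 3 + 1 + 8 = 12
Shortest: 10.

10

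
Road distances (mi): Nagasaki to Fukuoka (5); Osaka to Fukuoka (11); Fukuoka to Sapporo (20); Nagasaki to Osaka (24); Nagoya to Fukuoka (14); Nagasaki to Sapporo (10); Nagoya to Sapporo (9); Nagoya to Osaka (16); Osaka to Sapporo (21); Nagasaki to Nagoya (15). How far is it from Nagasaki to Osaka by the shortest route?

16

Checking several routes:
Nagasaki-Osaka: 24
Nagasaki-Fukuoka-Nagoya-Osaka: 5 + 14 + 16 = 35
Nagasaki-Nagoya-Osaka: 15 + 16 = 31
Nagasaki-Fukuoka-Osaka: 5 + 11 = 16
Nagasaki-Sapporo-Osaka: 10 + 21 = 31
Nagasaki-Sapporo-Nagoya-Osaka: 10 + 9 + 16 = 35
The minimum is 16 mi.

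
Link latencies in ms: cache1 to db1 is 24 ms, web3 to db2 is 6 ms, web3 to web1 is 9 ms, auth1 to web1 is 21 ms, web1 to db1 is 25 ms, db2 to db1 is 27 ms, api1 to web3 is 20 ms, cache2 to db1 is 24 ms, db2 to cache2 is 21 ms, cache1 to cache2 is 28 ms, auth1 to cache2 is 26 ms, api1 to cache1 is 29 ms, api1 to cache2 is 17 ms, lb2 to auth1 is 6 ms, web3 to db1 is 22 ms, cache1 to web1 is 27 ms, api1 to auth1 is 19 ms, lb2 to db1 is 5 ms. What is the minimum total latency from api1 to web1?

29

A few of the api1→web1 routes:
api1 -> web3 -> web1: 20 + 9 = 29
api1 -> cache2 -> db2 -> web3 -> web1: 17 + 21 + 6 + 9 = 53
api1 -> auth1 -> lb2 -> db1 -> web1: 19 + 6 + 5 + 25 = 55
api1 -> auth1 -> web1: 19 + 21 = 40
Shortest: 29 ms.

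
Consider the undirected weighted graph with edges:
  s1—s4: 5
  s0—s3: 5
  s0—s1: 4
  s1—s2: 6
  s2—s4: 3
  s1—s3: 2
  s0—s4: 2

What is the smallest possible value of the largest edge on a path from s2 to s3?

4

Checking several routes:
s2-s4-s0-s1-s3: max(3, 2, 4, 2) = 4
s2-s4-s1-s3: max(3, 5, 2) = 5
s2-s4-s1-s0-s3: max(3, 5, 4, 5) = 5
s2-s4-s0-s3: max(3, 2, 5) = 5
The minimum achievable maximum is 4.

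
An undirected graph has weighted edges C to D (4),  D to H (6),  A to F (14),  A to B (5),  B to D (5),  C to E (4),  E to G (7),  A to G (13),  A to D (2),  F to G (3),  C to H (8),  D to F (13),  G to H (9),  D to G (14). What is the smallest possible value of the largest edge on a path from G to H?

Some routes from G to H:
G-E-C-H: max(7, 4, 8) = 8
G-H: max(9) = 9
G-F-D-C-H: max(3, 13, 4, 8) = 13
G-E-C-D-H: max(7, 4, 4, 6) = 7
Smallest bottleneck: 7.

7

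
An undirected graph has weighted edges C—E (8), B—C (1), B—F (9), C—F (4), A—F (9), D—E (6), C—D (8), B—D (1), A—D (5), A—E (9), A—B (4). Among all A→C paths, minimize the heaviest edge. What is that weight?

4

A few of the A→C routes:
A -> B -> C: max(4, 1) = 4
A -> B -> D -> C: max(4, 1, 8) = 8
A -> B -> D -> E -> C: max(4, 1, 6, 8) = 8
A -> D -> B -> C: max(5, 1, 1) = 5
Smallest bottleneck: 4.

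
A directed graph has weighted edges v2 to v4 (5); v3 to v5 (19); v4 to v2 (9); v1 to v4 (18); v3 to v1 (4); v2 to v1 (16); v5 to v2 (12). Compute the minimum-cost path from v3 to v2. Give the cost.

31

Paths from v3 to v2:
v3 - v5 - v2: 19 + 12 = 31
v3 - v1 - v4 - v2: 4 + 18 + 9 = 31
Best route has total 31.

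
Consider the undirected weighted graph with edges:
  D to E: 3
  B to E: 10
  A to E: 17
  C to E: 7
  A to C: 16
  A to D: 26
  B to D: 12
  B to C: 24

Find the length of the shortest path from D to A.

20

Comparing a few candidate routes:
D-B-E-C-A: 12 + 10 + 7 + 16 = 45
D-A: 26
D-E-A: 3 + 17 = 20
D-B-C-A: 12 + 24 + 16 = 52
D-B-E-A: 12 + 10 + 17 = 39
D-E-C-A: 3 + 7 + 16 = 26
The minimum is 20.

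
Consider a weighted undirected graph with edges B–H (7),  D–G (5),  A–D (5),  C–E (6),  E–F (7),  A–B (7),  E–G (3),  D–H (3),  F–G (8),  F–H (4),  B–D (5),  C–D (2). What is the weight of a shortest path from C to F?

Comparing a few candidate routes:
C-E-G-F: 6 + 3 + 8 = 17
C-D-G-F: 2 + 5 + 8 = 15
C-D-H-F: 2 + 3 + 4 = 9
C-D-G-E-F: 2 + 5 + 3 + 7 = 17
C-E-F: 6 + 7 = 13
Shortest: 9.

9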